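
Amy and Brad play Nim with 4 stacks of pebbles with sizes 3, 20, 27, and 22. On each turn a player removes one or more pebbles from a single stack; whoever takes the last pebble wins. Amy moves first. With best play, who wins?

Nim-sum: 3 ^ 20 ^ 27 ^ 22 = 26.
The nim-sum is 26 ≠ 0, so this is an N-position: the player to move can win; Amy has a winning move.

Amy wins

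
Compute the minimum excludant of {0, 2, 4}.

0 is in the set but 1 is not, so the mex is 1.

1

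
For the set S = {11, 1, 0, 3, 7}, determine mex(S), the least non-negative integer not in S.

The values 0, 1 are all present; 2 is the first non-negative integer missing from the set.

2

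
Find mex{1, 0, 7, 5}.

The values 0, 1 are all present; 2 is the first non-negative integer missing from the set.

2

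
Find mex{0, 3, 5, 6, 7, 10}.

0 is in the set but 1 is not, so the mex is 1.

1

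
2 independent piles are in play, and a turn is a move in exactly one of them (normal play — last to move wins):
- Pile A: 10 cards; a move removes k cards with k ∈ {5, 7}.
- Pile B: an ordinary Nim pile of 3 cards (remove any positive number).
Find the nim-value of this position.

Grundy values for pile A (subtraction set {5, 7}):
g(0) = mex{} = 0
g(1) = mex{} = 0
g(2) = mex{} = 0
g(3) = mex{} = 0
g(4) = mex{} = 0
g(5) = mex{0} = 1
g(6) = mex{0} = 1
g(7) = mex{0} = 1
g(8) = mex{0} = 1
g(9) = mex{0} = 1
g(10) = mex{0,1} = 2
So g(10) = 2.
Pile B is a plain Nim pile of size 3, so its Grundy value is 3.
The value of a disjunctive sum is the nim-sum of the parts.
Combined value = 2 ⊕ 3 = 1.

1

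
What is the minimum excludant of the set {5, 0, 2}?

0 is in the set but 1 is not, so the mex is 1.

1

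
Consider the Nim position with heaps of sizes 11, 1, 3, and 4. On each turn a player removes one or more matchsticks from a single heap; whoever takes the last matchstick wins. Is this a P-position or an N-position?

N-position

Nim-sum: 11 ⊕ 1 ⊕ 3 ⊕ 4 = 13.
The nim-sum is 13 ≠ 0, so this is an N-position: the player to move can win.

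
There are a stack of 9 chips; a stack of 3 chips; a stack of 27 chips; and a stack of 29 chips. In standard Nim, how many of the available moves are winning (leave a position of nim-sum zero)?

Compute the nim-sum pairwise:
9 ^ 3 = 10
10 ^ 27 = 17
17 ^ 29 = 12
The overall nim-sum is X = 12. A stack of size p has a winning move iff p XOR X < p (reduce it to p XOR X).
  9: 9 XOR 12 = 5 < 9 — winning move (to 5).
  3: 3 XOR 12 = 15 ≥ 3 — no move.
  27: 27 XOR 12 = 23 < 27 — winning move (to 23).
  29: 29 XOR 12 = 17 < 29 — winning move (to 17).
That gives 3 winning moves.

3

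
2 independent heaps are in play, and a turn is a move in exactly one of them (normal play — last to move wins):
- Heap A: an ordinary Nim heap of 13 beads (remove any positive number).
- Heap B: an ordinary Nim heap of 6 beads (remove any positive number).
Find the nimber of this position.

11

Heap A is a plain Nim heap of size 13, so its Grundy value is 13.
Heap B is a plain Nim heap of size 6, so its Grundy value is 6.
The value of a disjunctive sum is the nim-sum of the parts.
Combined value = 13 XOR 6 = 11.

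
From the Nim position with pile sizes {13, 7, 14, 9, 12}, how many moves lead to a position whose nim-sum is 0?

In binary:
  1101  (13)
  0111  (7)
  1110  (14)
  1001  (9)
  1100  (12)
  ----
  0001  (1)
The overall nim-sum is X = 1. A pile of size p has a winning move iff p XOR X < p (reduce it to p XOR X).
  13: 13 XOR 1 = 12 < 13 — winning move (to 12).
  7: 7 XOR 1 = 6 < 7 — winning move (to 6).
  14: 14 XOR 1 = 15 ≥ 14 — no move.
  9: 9 XOR 1 = 8 < 9 — winning move (to 8).
  12: 12 XOR 1 = 13 ≥ 12 — no move.
That gives 3 winning moves.

3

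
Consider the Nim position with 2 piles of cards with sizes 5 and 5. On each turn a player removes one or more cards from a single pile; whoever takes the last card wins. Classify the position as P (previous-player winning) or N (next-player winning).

P-position

Nim-sum: 5 XOR 5 = 0.
The nim-sum is 0, so this is a P-position: the player to move is in a losing position under optimal play.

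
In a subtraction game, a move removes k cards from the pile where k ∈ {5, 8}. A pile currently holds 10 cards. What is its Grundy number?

2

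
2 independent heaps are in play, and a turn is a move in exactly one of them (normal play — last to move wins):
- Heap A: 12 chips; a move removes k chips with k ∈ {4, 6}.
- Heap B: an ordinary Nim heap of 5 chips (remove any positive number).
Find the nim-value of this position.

For heap A, compute g(0), g(1), … with moves {4, 6}:
k:     0  1  2  3  4  5  6  7  8  9 10 11 12
g(k):  0  0  0  0  1  1  1  1  2  2  0  0  0
So g(12) = 0.
Heap B is a plain Nim heap of size 5, so its Grundy value is 5.
The value of a disjunctive sum is the nim-sum of the parts.
Combined value = 0 XOR 5 = 5.

5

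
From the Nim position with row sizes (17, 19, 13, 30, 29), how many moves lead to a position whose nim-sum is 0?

Compute the nim-sum pairwise:
17 ^ 19 = 2
2 ^ 13 = 15
15 ^ 30 = 17
17 ^ 29 = 12
The overall nim-sum is X = 12. A row of size p has a winning move iff p XOR X < p (reduce it to p XOR X).
  17: 17 XOR 12 = 29 ≥ 17 — no move.
  19: 19 XOR 12 = 31 ≥ 19 — no move.
  13: 13 XOR 12 = 1 < 13 — winning move (to 1).
  30: 30 XOR 12 = 18 < 30 — winning move (to 18).
  29: 29 XOR 12 = 17 < 29 — winning move (to 17).
That gives 3 winning moves.

3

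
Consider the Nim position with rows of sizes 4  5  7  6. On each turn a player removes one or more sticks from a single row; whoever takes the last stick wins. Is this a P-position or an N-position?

P-position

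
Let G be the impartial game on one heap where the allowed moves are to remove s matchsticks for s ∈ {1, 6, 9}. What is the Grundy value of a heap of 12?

Compute g(0), g(1), … for moves {1, 6, 9}:
k:     0  1  2  3  4  5  6  7  8  9 10 11 12
g(k):  0  1  0  1  0  1  2  0  1  2  3  2  0
So g(12) = 0.

0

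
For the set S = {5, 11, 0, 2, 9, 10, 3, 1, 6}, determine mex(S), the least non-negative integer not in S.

4

The values 0, 1, 2, 3 are all present; 4 is the first non-negative integer missing from the set.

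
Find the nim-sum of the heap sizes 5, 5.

0

Compute the nim-sum pairwise:
5 ⊕ 5 = 0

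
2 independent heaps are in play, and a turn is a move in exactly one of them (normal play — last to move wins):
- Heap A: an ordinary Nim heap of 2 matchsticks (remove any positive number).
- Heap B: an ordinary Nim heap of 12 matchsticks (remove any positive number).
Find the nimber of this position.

14

Heap A is a plain Nim heap of size 2, so its Grundy value is 2.
Heap B is a plain Nim heap of size 12, so its Grundy value is 12.
By the Sprague-Grundy theorem, the Grundy value of a sum of independent games is the XOR of the component values.
Combined value = 2 XOR 12 = 14.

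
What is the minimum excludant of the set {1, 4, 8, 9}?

0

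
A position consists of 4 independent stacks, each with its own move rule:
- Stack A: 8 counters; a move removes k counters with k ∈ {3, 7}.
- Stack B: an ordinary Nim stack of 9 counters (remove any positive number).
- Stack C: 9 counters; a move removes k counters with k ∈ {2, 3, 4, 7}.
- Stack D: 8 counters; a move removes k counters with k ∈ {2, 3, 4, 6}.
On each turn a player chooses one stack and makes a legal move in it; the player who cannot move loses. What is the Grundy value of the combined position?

15

Grundy values for stack A (subtraction set {3, 7}):
k:     0  1  2  3  4  5  6  7  8
g(k):  0  0  0  1  1  1  0  2  2
So g(8) = 2.
Stack B is a plain Nim stack of size 9, so its Grundy value is 9.
For stack C, compute g(0), g(1), … with moves {2, 3, 4, 7}:
k:     0  1  2  3  4  5  6  7  8  9
g(k):  0  0  1  1  2  2  0  3  1  4
So g(9) = 4.
Build the Grundy sequence for stack D with g(k) = mex{g(k−s) : s ∈ {2, 3, 4, 6}, s ≤ k}:
k:     0  1  2  3  4  5  6  7  8
g(k):  0  0  1  1  2  2  3  3  0
So g(8) = 0.
By the Sprague-Grundy theorem, the Grundy value of a sum of independent games is the XOR of the component values.
Combined value = 2 XOR 9 XOR 4 XOR 0 = 15.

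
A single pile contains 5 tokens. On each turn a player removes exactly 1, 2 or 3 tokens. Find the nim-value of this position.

Grundy values for subtraction set {1, 2, 3}:
k:     0  1  2  3  4  5
g(k):  0  1  2  3  0  1
So g(5) = 1.

1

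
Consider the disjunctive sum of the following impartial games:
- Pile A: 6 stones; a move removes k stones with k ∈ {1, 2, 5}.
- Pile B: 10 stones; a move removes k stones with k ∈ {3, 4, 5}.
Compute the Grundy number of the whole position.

For pile A, compute g(0), g(1), … with moves {1, 2, 5}:
g(0) = mex{} = 0
g(1) = mex{0} = 1
g(2) = mex{0,1} = 2
g(3) = mex{1,2} = 0
g(4) = mex{0,2} = 1
g(5) = mex{0,1} = 2
g(6) = mex{1,2} = 0
So g(6) = 0.
Grundy values for pile B (subtraction set {3, 4, 5}):
k:     0  1  2  3  4  5  6  7  8  9 10
g(k):  0  0  0  1  1  1  2  2  0  0  0
So g(10) = 0.
The value of a disjunctive sum is the nim-sum of the parts.
Combined value = 0 ⊕ 0 = 0.

0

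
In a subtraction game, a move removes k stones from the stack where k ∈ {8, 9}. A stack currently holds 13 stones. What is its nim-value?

Build the Grundy sequence with g(k) = mex{g(k−s) : s ∈ {8, 9}, s ≤ k}:
k:     0  1  2  3  4  5  6  7  8  9 10 11 12 13
g(k):  0  0  0  0  0  0  0  0  1  1  1  1  1  1
So g(13) = 1.

1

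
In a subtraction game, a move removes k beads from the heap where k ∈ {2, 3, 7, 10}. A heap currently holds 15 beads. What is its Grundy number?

Compute g(0), g(1), … for moves {2, 3, 7, 10}:
k:     0  1  2  3  4  5  6  7  8  9 10 11 12 13 14 15
g(k):  0  0  1  1  2  0  0  1  1  2  2  3  3  4  0  2
So g(15) = 2.

2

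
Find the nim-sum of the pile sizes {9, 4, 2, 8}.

7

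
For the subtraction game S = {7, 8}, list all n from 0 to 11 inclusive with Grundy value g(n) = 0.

Build the Grundy sequence with g(k) = mex{g(k−s) : s ∈ {7, 8}, s ≤ k}:
k:     0  1  2  3  4  5  6  7  8  9 10 11
g(k):  0  0  0  0  0  0  0  1  1  1  1  1
The P-positions (g = 0) in 0..11 are 0, 1, 2, 3, 4, 5, 6.

0, 1, 2, 3, 4, 5, 6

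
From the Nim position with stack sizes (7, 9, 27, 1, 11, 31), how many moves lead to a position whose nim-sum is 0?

0

Nim-sum: 7 XOR 9 XOR 27 XOR 1 XOR 11 XOR 31 = 0.
The nim-sum is already 0, so every move leaves a nonzero nim-sum — there are no winning moves.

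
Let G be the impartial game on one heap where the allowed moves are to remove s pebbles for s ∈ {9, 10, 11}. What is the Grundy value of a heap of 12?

1

Build the Grundy sequence with g(k) = mex{g(k−s) : s ∈ {9, 10, 11}, s ≤ k}:
g(0) = mex{} = 0
g(1) = mex{} = 0
g(2) = mex{} = 0
g(3) = mex{} = 0
g(4) = mex{} = 0
g(5) = mex{} = 0
g(6) = mex{} = 0
g(7) = mex{} = 0
g(8) = mex{} = 0
g(9) = mex{0} = 1
g(10) = mex{0} = 1
g(11) = mex{0} = 1
g(12) = mex{0} = 1
So g(12) = 1.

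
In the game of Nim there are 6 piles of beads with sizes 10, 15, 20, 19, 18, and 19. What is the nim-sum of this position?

3

Compute the nim-sum pairwise:
10 ^ 15 = 5
5 ^ 20 = 17
17 ^ 19 = 2
2 ^ 18 = 16
16 ^ 19 = 3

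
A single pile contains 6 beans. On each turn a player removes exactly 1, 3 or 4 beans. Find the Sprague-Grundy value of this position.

2

Compute g(0), g(1), … for moves {1, 3, 4}:
k:     0  1  2  3  4  5  6
g(k):  0  1  0  1  2  3  2
So g(6) = 2.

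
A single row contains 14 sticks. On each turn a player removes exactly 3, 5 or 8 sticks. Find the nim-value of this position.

1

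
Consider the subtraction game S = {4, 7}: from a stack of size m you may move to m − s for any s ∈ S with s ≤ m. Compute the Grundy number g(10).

2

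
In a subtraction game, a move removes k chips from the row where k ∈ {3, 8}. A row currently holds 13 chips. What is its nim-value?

0

Build the Grundy sequence with g(k) = mex{g(k−s) : s ∈ {3, 8}, s ≤ k}:
k:     0  1  2  3  4  5  6  7  8  9 10 11 12 13
g(k):  0  0  0  1  1  1  0  0  2  1  1  0  0  0
So g(13) = 0.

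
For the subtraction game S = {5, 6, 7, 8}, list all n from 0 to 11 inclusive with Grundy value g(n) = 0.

0, 1, 2, 3, 4

Compute g(0), g(1), … for moves {5, 6, 7, 8}:
k:     0  1  2  3  4  5  6  7  8  9 10 11
g(k):  0  0  0  0  0  1  1  1  1  1  2  2
The P-positions (g = 0) in 0..11 are 0, 1, 2, 3, 4.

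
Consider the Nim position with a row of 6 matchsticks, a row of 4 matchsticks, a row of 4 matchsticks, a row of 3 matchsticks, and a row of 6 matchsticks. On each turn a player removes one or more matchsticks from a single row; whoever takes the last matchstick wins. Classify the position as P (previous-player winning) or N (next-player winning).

N-position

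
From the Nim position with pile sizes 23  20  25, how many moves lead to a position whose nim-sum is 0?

3

Nim-sum: 23 ^ 20 ^ 25 = 26.
The overall nim-sum is X = 26. A pile of size p has a winning move iff p XOR X < p (reduce it to p XOR X).
  23: 23 XOR 26 = 13 < 23 — winning move (to 13).
  20: 20 XOR 26 = 14 < 20 — winning move (to 14).
  25: 25 XOR 26 = 3 < 25 — winning move (to 3).
That gives 3 winning moves.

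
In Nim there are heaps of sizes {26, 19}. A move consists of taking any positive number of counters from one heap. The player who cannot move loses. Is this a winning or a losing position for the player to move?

Nim-sum: 26 XOR 19 = 9.
The nim-sum is 9 ≠ 0, so this is an N-position: the player to move can win.

Winning position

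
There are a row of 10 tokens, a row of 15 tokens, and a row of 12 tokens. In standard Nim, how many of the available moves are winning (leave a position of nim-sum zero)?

Compute the nim-sum pairwise:
10 ^ 15 = 5
5 ^ 12 = 9
The overall nim-sum is X = 9. A row of size p has a winning move iff p XOR X < p (reduce it to p XOR X).
  10: 10 XOR 9 = 3 < 10 — winning move (to 3).
  15: 15 XOR 9 = 6 < 15 — winning move (to 6).
  12: 12 XOR 9 = 5 < 12 — winning move (to 5).
That gives 3 winning moves.

3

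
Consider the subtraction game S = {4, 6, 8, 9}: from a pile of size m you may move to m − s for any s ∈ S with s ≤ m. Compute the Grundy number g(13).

Build the Grundy sequence with g(k) = mex{g(k−s) : s ∈ {4, 6, 8, 9}, s ≤ k}:
g(0) = mex{} = 0
g(1) = mex{} = 0
g(2) = mex{} = 0
g(3) = mex{} = 0
g(4) = mex{0} = 1
g(5) = mex{0} = 1
g(6) = mex{0} = 1
g(7) = mex{0} = 1
g(8) = mex{0,1} = 2
g(9) = mex{0,1} = 2
g(10) = mex{0,1} = 2
g(11) = mex{0,1} = 2
g(12) = mex{0,1,2} = 3
g(13) = mex{1,2} = 0
So g(13) = 0.

0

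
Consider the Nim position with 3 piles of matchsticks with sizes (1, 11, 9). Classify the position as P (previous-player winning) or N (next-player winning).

N-position

Write each in binary and XOR column by column:
  0001  (1)
  1011  (11)
  1001  (9)
  ----
  0011  (3)
The nim-sum is 3 ≠ 0, so this is an N-position: the player to move can win.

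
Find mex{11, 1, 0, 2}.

The values 0, 1, 2 are all present; 3 is the first non-negative integer missing from the set.

3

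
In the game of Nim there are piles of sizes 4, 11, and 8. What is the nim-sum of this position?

Write each in binary and XOR column by column:
  0100  (4)
  1011  (11)
  1000  (8)
  ----
  0111  (7)

7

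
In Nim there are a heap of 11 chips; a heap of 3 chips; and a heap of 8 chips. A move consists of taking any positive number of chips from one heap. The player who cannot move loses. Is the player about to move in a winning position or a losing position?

Nim-sum: 11 ⊕ 3 ⊕ 8 = 0.
The nim-sum is 0, so this is a P-position: the player to move is in a losing position under optimal play.

Losing position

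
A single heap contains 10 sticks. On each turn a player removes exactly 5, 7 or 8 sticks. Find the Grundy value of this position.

Build the Grundy sequence with g(k) = mex{g(k−s) : s ∈ {5, 7, 8}, s ≤ k}:
g(0) = mex{} = 0
g(1) = mex{} = 0
g(2) = mex{} = 0
g(3) = mex{} = 0
g(4) = mex{} = 0
g(5) = mex{0} = 1
g(6) = mex{0} = 1
g(7) = mex{0} = 1
g(8) = mex{0} = 1
g(9) = mex{0} = 1
g(10) = mex{0,1} = 2
So g(10) = 2.

2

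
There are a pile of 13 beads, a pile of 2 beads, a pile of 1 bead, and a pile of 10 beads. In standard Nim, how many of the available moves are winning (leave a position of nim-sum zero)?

Nim-sum: 13 ⊕ 2 ⊕ 1 ⊕ 10 = 4.
The overall nim-sum is X = 4. A pile of size p has a winning move iff p XOR X < p (reduce it to p XOR X).
  13: 13 XOR 4 = 9 < 13 — winning move (to 9).
  2: 2 XOR 4 = 6 ≥ 2 — no move.
  1: 1 XOR 4 = 5 ≥ 1 — no move.
  10: 10 XOR 4 = 14 ≥ 10 — no move.
That gives 1 winning move.

1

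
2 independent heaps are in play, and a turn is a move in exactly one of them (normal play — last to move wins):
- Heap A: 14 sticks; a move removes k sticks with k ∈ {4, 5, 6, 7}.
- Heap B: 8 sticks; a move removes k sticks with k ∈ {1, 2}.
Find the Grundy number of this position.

Grundy values for heap A (subtraction set {4, 5, 6, 7}):
g(0) = mex{} = 0
g(1) = mex{} = 0
g(2) = mex{} = 0
g(3) = mex{} = 0
g(4) = mex{0} = 1
g(5) = mex{0} = 1
g(6) = mex{0} = 1
g(7) = mex{0} = 1
g(8) = mex{0,1} = 2
g(9) = mex{0,1} = 2
g(10) = mex{0,1} = 2
g(11) = mex{1} = 0
g(12) = mex{1,2} = 0
g(13) = mex{1,2} = 0
g(14) = mex{1,2} = 0
So g(14) = 0.
Grundy values for heap B (subtraction set {1, 2}):
g(0) = mex{} = 0
g(1) = mex{0} = 1
g(2) = mex{0,1} = 2
g(3) = mex{1,2} = 0
g(4) = mex{0,2} = 1
g(5) = mex{0,1} = 2
g(6) = mex{1,2} = 0
g(7) = mex{0,2} = 1
g(8) = mex{0,1} = 2
So g(8) = 2.
By the Sprague-Grundy theorem, the Grundy value of a sum of independent games is the XOR of the component values.
Combined value = 0 ⊕ 2 = 2.

2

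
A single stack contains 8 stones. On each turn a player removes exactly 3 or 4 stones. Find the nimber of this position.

Build the Grundy sequence with g(k) = mex{g(k−s) : s ∈ {3, 4}, s ≤ k}:
k:     0  1  2  3  4  5  6  7  8
g(k):  0  0  0  1  1  1  2  0  0
So g(8) = 0.

0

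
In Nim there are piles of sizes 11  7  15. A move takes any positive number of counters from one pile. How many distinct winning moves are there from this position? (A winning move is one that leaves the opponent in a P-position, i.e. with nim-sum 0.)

Compute the nim-sum pairwise:
11 ⊕ 7 = 12
12 ⊕ 15 = 3
The overall nim-sum is X = 3. A pile of size p has a winning move iff p XOR X < p (reduce it to p XOR X).
  11: 11 XOR 3 = 8 < 11 — winning move (to 8).
  7: 7 XOR 3 = 4 < 7 — winning move (to 4).
  15: 15 XOR 3 = 12 < 15 — winning move (to 12).
That gives 3 winning moves.

3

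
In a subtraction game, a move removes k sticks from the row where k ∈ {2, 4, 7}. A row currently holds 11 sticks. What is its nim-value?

1

Compute g(0), g(1), … for moves {2, 4, 7}:
g(0) = mex{} = 0
g(1) = mex{} = 0
g(2) = mex{0} = 1
g(3) = mex{0} = 1
g(4) = mex{0,1} = 2
g(5) = mex{0,1} = 2
g(6) = mex{1,2} = 0
g(7) = mex{0,1,2} = 3
g(8) = mex{0,2} = 1
g(9) = mex{1,2,3} = 0
g(10) = mex{0,1} = 2
g(11) = mex{0,2,3} = 1
So g(11) = 1.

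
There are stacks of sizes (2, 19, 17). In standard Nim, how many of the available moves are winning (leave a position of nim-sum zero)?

Write each in binary and XOR column by column:
  00010  (2)
  10011  (19)
  10001  (17)
  -----
  00000  (0)
The nim-sum is already 0, so every move leaves a nonzero nim-sum — there are no winning moves.

0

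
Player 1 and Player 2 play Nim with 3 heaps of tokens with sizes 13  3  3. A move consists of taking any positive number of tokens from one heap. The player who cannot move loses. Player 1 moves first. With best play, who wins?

Nim-sum: 13 ^ 3 ^ 3 = 13.
The nim-sum is 13 ≠ 0, so this is an N-position: the player to move can win; Player 1 has a winning move.

Player 1 wins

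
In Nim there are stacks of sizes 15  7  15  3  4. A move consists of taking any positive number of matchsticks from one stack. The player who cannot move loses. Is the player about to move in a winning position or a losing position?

Nim-sum: 15 ^ 7 ^ 15 ^ 3 ^ 4 = 0.
The nim-sum is 0, so this is a P-position: the player to move is in a losing position under optimal play.

Losing position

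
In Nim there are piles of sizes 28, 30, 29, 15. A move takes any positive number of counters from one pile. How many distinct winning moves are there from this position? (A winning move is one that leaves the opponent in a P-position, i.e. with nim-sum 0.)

Compute the nim-sum pairwise:
28 ^ 30 = 2
2 ^ 29 = 31
31 ^ 15 = 16
The overall nim-sum is X = 16. A pile of size p has a winning move iff p XOR X < p (reduce it to p XOR X).
  28: 28 XOR 16 = 12 < 28 — winning move (to 12).
  30: 30 XOR 16 = 14 < 30 — winning move (to 14).
  29: 29 XOR 16 = 13 < 29 — winning move (to 13).
  15: 15 XOR 16 = 31 ≥ 15 — no move.
That gives 3 winning moves.

3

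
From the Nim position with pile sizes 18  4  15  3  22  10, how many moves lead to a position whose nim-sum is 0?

3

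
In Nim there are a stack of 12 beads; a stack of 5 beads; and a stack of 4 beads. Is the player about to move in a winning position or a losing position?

Winning position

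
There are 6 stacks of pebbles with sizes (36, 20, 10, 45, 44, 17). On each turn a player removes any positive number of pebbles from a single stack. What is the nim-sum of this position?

Bitwise XOR of the heap sizes:
  100100  (36)
  010100  (20)
  001010  (10)
  101101  (45)
  101100  (44)
  010001  (17)
  ------
  101010  (42)

42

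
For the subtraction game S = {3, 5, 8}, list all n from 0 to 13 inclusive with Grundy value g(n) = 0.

Build the Grundy sequence with g(k) = mex{g(k−s) : s ∈ {3, 5, 8}, s ≤ k}:
k:     0  1  2  3  4  5  6  7  8  9 10 11 12 13
g(k):  0  0  0  1  1  1  2  2  2  3  3  0  0  0
The P-positions (g = 0) in 0..13 are 0, 1, 2, 11, 12, 13.

0, 1, 2, 11, 12, 13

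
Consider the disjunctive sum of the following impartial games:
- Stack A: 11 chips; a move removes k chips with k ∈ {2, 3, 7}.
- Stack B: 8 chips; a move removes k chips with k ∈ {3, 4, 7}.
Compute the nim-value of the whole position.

2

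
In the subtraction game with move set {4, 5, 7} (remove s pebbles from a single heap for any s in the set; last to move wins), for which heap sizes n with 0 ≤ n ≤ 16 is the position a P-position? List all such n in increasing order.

0, 1, 2, 3, 11, 12, 13, 14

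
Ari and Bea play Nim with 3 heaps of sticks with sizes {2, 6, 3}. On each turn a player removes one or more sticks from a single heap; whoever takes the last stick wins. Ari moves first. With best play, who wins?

Ari wins

Write each in binary and XOR column by column:
  010  (2)
  110  (6)
  011  (3)
  ---
  111  (7)
The nim-sum is 7 ≠ 0, so this is an N-position: the player to move can win; Ari has a winning move.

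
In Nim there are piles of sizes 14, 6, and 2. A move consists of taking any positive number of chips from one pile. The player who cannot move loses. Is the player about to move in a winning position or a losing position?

Winning position

Write each in binary and XOR column by column:
  1110  (14)
  0110  (6)
  0010  (2)
  ----
  1010  (10)
The nim-sum is 10 ≠ 0, so this is an N-position: the player to move can win.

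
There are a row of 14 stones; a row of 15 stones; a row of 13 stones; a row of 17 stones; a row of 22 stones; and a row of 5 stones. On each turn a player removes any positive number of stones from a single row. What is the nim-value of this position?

Bitwise XOR of the heap sizes:
  01110  (14)
  01111  (15)
  01101  (13)
  10001  (17)
  10110  (22)
  00101  (5)
  -----
  01110  (14)

14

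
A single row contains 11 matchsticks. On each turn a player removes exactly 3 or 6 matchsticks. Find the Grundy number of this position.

Build the Grundy sequence with g(k) = mex{g(k−s) : s ∈ {3, 6}, s ≤ k}:
k:     0  1  2  3  4  5  6  7  8  9 10 11
g(k):  0  0  0  1  1  1  2  2  2  0  0  0
So g(11) = 0.

0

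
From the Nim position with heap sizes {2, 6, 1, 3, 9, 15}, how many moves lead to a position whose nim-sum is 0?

Nim-sum: 2 ⊕ 6 ⊕ 1 ⊕ 3 ⊕ 9 ⊕ 15 = 0.
The nim-sum is already 0, so every move leaves a nonzero nim-sum — there are no winning moves.

0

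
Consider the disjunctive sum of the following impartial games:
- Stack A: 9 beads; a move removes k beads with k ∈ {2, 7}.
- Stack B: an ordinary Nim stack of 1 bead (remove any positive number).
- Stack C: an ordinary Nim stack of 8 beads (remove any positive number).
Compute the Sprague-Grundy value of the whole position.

9

Grundy values for stack A (subtraction set {2, 7}):
k:     0  1  2  3  4  5  6  7  8  9
g(k):  0  0  1  1  0  0  1  1  2  0
So g(9) = 0.
Stack B is a plain Nim stack of size 1, so its Grundy value is 1.
Stack C is a plain Nim stack of size 8, so its Grundy value is 8.
By the Sprague-Grundy theorem, the Grundy value of a sum of independent games is the XOR of the component values.
Combined value = 0 ⊕ 1 ⊕ 8 = 9.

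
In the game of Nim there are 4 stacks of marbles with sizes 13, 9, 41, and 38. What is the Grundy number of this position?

11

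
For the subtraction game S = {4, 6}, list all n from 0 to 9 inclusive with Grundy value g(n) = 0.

0, 1, 2, 3

Compute g(0), g(1), … for moves {4, 6}:
k:     0  1  2  3  4  5  6  7  8  9
g(k):  0  0  0  0  1  1  1  1  2  2
The P-positions (g = 0) in 0..9 are 0, 1, 2, 3.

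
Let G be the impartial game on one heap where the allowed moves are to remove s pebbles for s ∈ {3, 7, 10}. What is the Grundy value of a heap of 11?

3

Build the Grundy sequence with g(k) = mex{g(k−s) : s ∈ {3, 7, 10}, s ≤ k}:
k:     0  1  2  3  4  5  6  7  8  9 10 11
g(k):  0  0  0  1  1  1  0  2  2  1  3  3
So g(11) = 3.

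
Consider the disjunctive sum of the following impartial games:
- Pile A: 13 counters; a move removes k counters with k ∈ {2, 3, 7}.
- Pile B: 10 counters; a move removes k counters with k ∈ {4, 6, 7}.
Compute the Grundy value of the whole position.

3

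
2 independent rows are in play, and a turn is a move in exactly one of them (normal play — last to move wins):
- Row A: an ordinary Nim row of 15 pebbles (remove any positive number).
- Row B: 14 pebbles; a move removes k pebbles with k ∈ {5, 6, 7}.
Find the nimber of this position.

Row A is a plain Nim row of size 15, so its Grundy value is 15.
Build the Grundy sequence for row B with g(k) = mex{g(k−s) : s ∈ {5, 6, 7}, s ≤ k}:
g(0) = mex{} = 0
g(1) = mex{} = 0
g(2) = mex{} = 0
g(3) = mex{} = 0
g(4) = mex{} = 0
g(5) = mex{0} = 1
g(6) = mex{0} = 1
g(7) = mex{0} = 1
g(8) = mex{0} = 1
g(9) = mex{0} = 1
g(10) = mex{0,1} = 2
g(11) = mex{0,1} = 2
g(12) = mex{1} = 0
g(13) = mex{1} = 0
g(14) = mex{1} = 0
So g(14) = 0.
By the Sprague-Grundy theorem, the Grundy value of a sum of independent games is the XOR of the component values.
Combined value = 15 ⊕ 0 = 15.

15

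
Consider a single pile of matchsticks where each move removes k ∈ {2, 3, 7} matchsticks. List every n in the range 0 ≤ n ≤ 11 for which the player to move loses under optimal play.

0, 1, 5, 6, 10, 11

Grundy values for subtraction set {2, 3, 7}:
g(0) = mex{} = 0
g(1) = mex{} = 0
g(2) = mex{0} = 1
g(3) = mex{0} = 1
g(4) = mex{0,1} = 2
g(5) = mex{1} = 0
g(6) = mex{1,2} = 0
g(7) = mex{0,2} = 1
g(8) = mex{0} = 1
g(9) = mex{0,1} = 2
g(10) = mex{1} = 0
g(11) = mex{1,2} = 0
The P-positions (g = 0) in 0..11 are 0, 1, 5, 6, 10, 11.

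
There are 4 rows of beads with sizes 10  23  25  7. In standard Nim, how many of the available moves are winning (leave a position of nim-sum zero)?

3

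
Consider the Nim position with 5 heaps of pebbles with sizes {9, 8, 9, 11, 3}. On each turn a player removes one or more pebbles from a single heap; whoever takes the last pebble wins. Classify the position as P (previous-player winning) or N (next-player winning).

Nim-sum: 9 XOR 8 XOR 9 XOR 11 XOR 3 = 0.
The nim-sum is 0, so this is a P-position: the player to move is in a losing position under optimal play.

P-position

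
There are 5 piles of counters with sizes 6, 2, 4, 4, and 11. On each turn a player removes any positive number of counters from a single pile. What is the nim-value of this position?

In binary:
  0110  (6)
  0010  (2)
  0100  (4)
  0100  (4)
  1011  (11)
  ----
  1111  (15)

15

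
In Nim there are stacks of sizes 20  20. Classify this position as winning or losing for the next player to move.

Losing position

Nim-sum: 20 ^ 20 = 0.
The nim-sum is 0, so this is a P-position: the player to move is in a losing position under optimal play.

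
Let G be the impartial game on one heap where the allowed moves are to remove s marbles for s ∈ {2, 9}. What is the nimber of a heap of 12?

Grundy values for subtraction set {2, 9}:
k:     0  1  2  3  4  5  6  7  8  9 10 11 12
g(k):  0  0  1  1  0  0  1  1  0  2  1  0  0
So g(12) = 0.

0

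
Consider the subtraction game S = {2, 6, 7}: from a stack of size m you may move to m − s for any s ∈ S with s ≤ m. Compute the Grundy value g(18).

Compute g(0), g(1), … for moves {2, 6, 7}:
k:     0  1  2  3  4  5  6  7  8  9 10 11 12 13 14 15 16 17 18
g(k):  0  0  1  1  0  0  1  1  2  0  3  1  2  0  0  1  1  0  0
So g(18) = 0.

0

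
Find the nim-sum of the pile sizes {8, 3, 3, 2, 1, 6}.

13

Compute the nim-sum pairwise:
8 ^ 3 = 11
11 ^ 3 = 8
8 ^ 2 = 10
10 ^ 1 = 11
11 ^ 6 = 13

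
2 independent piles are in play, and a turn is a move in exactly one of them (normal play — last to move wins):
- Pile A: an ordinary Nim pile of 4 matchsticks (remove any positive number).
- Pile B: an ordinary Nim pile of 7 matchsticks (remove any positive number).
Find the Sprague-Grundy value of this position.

3

Pile A is a plain Nim pile of size 4, so its Grundy value is 4.
Pile B is a plain Nim pile of size 7, so its Grundy value is 7.
The value of a disjunctive sum is the nim-sum of the parts.
Combined value = 4 ⊕ 7 = 3.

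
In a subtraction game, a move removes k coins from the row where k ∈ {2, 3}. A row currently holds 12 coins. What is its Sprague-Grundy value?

1

Build the Grundy sequence with g(k) = mex{g(k−s) : s ∈ {2, 3}, s ≤ k}:
k:     0  1  2  3  4  5  6  7  8  9 10 11 12
g(k):  0  0  1  1  2  0  0  1  1  2  0  0  1
So g(12) = 1.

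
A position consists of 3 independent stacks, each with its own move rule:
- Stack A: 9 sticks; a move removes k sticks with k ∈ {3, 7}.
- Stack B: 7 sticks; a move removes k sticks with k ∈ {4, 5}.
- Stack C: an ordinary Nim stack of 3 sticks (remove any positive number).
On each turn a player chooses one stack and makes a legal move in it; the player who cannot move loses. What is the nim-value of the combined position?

3

For stack A, compute g(0), g(1), … with moves {3, 7}:
k:     0  1  2  3  4  5  6  7  8  9
g(k):  0  0  0  1  1  1  0  2  2  1
So g(9) = 1.
For stack B, compute g(0), g(1), … with moves {4, 5}:
k:     0  1  2  3  4  5  6  7
g(k):  0  0  0  0  1  1  1  1
So g(7) = 1.
Stack C is a plain Nim stack of size 3, so its Grundy value is 3.
By the Sprague-Grundy theorem, the Grundy value of a sum of independent games is the XOR of the component values.
Combined value = 1 XOR 1 XOR 3 = 3.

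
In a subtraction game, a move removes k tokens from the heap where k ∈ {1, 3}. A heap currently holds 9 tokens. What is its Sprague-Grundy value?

1

Build the Grundy sequence with g(k) = mex{g(k−s) : s ∈ {1, 3}, s ≤ k}:
g(0) = mex{} = 0
g(1) = mex{0} = 1
g(2) = mex{1} = 0
g(3) = mex{0} = 1
g(4) = mex{1} = 0
g(5) = mex{0} = 1
g(6) = mex{1} = 0
g(7) = mex{0} = 1
g(8) = mex{1} = 0
g(9) = mex{0} = 1
So g(9) = 1.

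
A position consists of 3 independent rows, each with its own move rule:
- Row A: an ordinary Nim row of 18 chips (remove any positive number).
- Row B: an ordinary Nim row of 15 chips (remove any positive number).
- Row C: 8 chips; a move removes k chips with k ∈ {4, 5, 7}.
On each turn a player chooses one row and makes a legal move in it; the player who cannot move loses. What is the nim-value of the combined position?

Row A is a plain Nim row of size 18, so its Grundy value is 18.
Row B is a plain Nim row of size 15, so its Grundy value is 15.
Grundy values for row C (subtraction set {4, 5, 7}):
k:     0  1  2  3  4  5  6  7  8
g(k):  0  0  0  0  1  1  1  1  2
So g(8) = 2.
By the Sprague-Grundy theorem, the Grundy value of a sum of independent games is the XOR of the component values.
Combined value = 18 ⊕ 15 ⊕ 2 = 31.

31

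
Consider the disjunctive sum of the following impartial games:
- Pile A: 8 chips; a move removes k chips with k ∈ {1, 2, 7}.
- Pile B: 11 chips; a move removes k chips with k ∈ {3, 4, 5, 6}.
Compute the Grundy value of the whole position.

For pile A, compute g(0), g(1), … with moves {1, 2, 7}:
g(0) = mex{} = 0
g(1) = mex{0} = 1
g(2) = mex{0,1} = 2
g(3) = mex{1,2} = 0
g(4) = mex{0,2} = 1
g(5) = mex{0,1} = 2
g(6) = mex{1,2} = 0
g(7) = mex{0,2} = 1
g(8) = mex{0,1} = 2
So g(8) = 2.
For pile B, compute g(0), g(1), … with moves {3, 4, 5, 6}:
k:     0  1  2  3  4  5  6  7  8  9 10 11
g(k):  0  0  0  1  1  1  2  2  2  0  0  0
So g(11) = 0.
By the Sprague-Grundy theorem, the Grundy value of a sum of independent games is the XOR of the component values.
Combined value = 2 XOR 0 = 2.

2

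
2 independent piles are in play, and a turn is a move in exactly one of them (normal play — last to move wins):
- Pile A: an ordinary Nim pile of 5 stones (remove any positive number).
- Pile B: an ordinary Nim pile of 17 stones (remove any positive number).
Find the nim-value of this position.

20

Pile A is a plain Nim pile of size 5, so its Grundy value is 5.
Pile B is a plain Nim pile of size 17, so its Grundy value is 17.
The value of a disjunctive sum is the nim-sum of the parts.
Combined value = 5 ⊕ 17 = 20.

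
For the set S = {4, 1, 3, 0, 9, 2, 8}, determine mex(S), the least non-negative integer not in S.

The values 0, 1, 2, 3, 4 are all present; 5 is the first non-negative integer missing from the set.

5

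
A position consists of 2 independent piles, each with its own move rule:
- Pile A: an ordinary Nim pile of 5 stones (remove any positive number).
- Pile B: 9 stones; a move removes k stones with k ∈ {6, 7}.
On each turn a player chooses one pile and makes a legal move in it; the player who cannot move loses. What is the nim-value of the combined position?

Pile A is a plain Nim pile of size 5, so its Grundy value is 5.
Grundy values for pile B (subtraction set {6, 7}):
k:     0  1  2  3  4  5  6  7  8  9
g(k):  0  0  0  0  0  0  1  1  1  1
So g(9) = 1.
By the Sprague-Grundy theorem, the Grundy value of a sum of independent games is the XOR of the component values.
Combined value = 5 ⊕ 1 = 4.

4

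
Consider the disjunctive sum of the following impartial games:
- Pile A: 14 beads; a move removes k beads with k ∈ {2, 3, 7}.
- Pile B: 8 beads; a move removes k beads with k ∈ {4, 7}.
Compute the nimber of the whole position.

Grundy values for pile A (subtraction set {2, 3, 7}):
k:     0  1  2  3  4  5  6  7  8  9 10 11 12 13 14
g(k):  0  0  1  1  2  0  0  1  1  2  0  0  1  1  2
So g(14) = 2.
For pile B, compute g(0), g(1), … with moves {4, 7}:
g(0) = mex{} = 0
g(1) = mex{} = 0
g(2) = mex{} = 0
g(3) = mex{} = 0
g(4) = mex{0} = 1
g(5) = mex{0} = 1
g(6) = mex{0} = 1
g(7) = mex{0} = 1
g(8) = mex{0,1} = 2
So g(8) = 2.
By the Sprague-Grundy theorem, the Grundy value of a sum of independent games is the XOR of the component values.
Combined value = 2 ⊕ 2 = 0.

0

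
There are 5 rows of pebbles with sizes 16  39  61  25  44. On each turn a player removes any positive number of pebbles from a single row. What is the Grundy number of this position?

Compute the nim-sum pairwise:
16 ^ 39 = 55
55 ^ 61 = 10
10 ^ 25 = 19
19 ^ 44 = 63

63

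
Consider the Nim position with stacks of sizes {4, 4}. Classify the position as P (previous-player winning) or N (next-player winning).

P-position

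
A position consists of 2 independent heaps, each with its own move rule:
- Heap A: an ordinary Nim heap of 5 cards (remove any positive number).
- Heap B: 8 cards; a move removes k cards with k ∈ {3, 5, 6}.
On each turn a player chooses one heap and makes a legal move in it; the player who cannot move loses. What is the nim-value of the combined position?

7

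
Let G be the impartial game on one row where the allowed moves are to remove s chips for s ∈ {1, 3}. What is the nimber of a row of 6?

0

Build the Grundy sequence with g(k) = mex{g(k−s) : s ∈ {1, 3}, s ≤ k}:
g(0) = mex{} = 0
g(1) = mex{0} = 1
g(2) = mex{1} = 0
g(3) = mex{0} = 1
g(4) = mex{1} = 0
g(5) = mex{0} = 1
g(6) = mex{1} = 0
So g(6) = 0.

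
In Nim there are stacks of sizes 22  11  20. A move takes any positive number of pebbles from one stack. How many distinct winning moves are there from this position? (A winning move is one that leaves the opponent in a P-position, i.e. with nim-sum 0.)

1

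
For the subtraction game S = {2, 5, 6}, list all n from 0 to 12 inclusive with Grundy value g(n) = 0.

0, 1, 4, 8, 11, 12

Compute g(0), g(1), … for moves {2, 5, 6}:
k:     0  1  2  3  4  5  6  7  8  9 10 11 12
g(k):  0  0  1  1  0  2  1  3  0  2  1  0  0
The P-positions (g = 0) in 0..12 are 0, 1, 4, 8, 11, 12.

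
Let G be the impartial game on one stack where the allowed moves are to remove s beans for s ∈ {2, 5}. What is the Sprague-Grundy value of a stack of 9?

1

Build the Grundy sequence with g(k) = mex{g(k−s) : s ∈ {2, 5}, s ≤ k}:
g(0) = mex{} = 0
g(1) = mex{} = 0
g(2) = mex{0} = 1
g(3) = mex{0} = 1
g(4) = mex{1} = 0
g(5) = mex{0,1} = 2
g(6) = mex{0} = 1
g(7) = mex{1,2} = 0
g(8) = mex{1} = 0
g(9) = mex{0} = 1
So g(9) = 1.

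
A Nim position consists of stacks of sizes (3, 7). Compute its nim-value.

Nim-sum: 3 XOR 7 = 4.

4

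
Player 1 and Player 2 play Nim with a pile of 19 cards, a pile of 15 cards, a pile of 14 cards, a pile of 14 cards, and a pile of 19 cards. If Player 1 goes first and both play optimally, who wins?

Player 1 wins

Write each in binary and XOR column by column:
  10011  (19)
  01111  (15)
  01110  (14)
  01110  (14)
  10011  (19)
  -----
  01111  (15)
The nim-sum is 15 ≠ 0, so this is an N-position: the player to move can win; Player 1 has a winning move.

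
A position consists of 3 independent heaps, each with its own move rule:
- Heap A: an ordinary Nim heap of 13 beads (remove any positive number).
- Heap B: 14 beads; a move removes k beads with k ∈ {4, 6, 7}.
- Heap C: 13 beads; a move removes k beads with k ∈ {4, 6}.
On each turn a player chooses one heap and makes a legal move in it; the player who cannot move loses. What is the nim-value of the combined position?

13

Heap A is a plain Nim heap of size 13, so its Grundy value is 13.
Build the Grundy sequence for heap B with g(k) = mex{g(k−s) : s ∈ {4, 6, 7}, s ≤ k}:
g(0) = mex{} = 0
g(1) = mex{} = 0
g(2) = mex{} = 0
g(3) = mex{} = 0
g(4) = mex{0} = 1
g(5) = mex{0} = 1
g(6) = mex{0} = 1
g(7) = mex{0} = 1
g(8) = mex{0,1} = 2
g(9) = mex{0,1} = 2
g(10) = mex{0,1} = 2
g(11) = mex{1} = 0
g(12) = mex{1,2} = 0
g(13) = mex{1,2} = 0
g(14) = mex{1,2} = 0
So g(14) = 0.
Grundy values for heap C (subtraction set {4, 6}):
k:     0  1  2  3  4  5  6  7  8  9 10 11 12 13
g(k):  0  0  0  0  1  1  1  1  2  2  0  0  0  0
So g(13) = 0.
The value of a disjunctive sum is the nim-sum of the parts.
Combined value = 13 XOR 0 XOR 0 = 13.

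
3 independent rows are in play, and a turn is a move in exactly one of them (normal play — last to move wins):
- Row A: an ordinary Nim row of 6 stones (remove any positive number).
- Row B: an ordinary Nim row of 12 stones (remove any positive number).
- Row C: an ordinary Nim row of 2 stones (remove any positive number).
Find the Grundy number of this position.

Row A is a plain Nim row of size 6, so its Grundy value is 6.
Row B is a plain Nim row of size 12, so its Grundy value is 12.
Row C is a plain Nim row of size 2, so its Grundy value is 2.
By the Sprague-Grundy theorem, the Grundy value of a sum of independent games is the XOR of the component values.
Combined value = 6 XOR 12 XOR 2 = 8.

8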